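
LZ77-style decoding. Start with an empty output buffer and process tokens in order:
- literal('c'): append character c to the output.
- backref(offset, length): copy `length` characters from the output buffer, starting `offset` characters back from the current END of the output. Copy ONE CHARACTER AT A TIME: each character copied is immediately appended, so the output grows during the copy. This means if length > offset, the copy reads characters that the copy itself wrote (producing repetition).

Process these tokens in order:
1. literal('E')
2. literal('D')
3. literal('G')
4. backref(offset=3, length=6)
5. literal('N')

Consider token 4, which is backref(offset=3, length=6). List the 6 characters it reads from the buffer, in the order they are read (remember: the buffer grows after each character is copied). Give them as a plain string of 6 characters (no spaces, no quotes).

Token 1: literal('E'). Output: "E"
Token 2: literal('D'). Output: "ED"
Token 3: literal('G'). Output: "EDG"
Token 4: backref(off=3, len=6). Buffer before: "EDG" (len 3)
  byte 1: read out[0]='E', append. Buffer now: "EDGE"
  byte 2: read out[1]='D', append. Buffer now: "EDGED"
  byte 3: read out[2]='G', append. Buffer now: "EDGEDG"
  byte 4: read out[3]='E', append. Buffer now: "EDGEDGE"
  byte 5: read out[4]='D', append. Buffer now: "EDGEDGED"
  byte 6: read out[5]='G', append. Buffer now: "EDGEDGEDG"

Answer: EDGEDG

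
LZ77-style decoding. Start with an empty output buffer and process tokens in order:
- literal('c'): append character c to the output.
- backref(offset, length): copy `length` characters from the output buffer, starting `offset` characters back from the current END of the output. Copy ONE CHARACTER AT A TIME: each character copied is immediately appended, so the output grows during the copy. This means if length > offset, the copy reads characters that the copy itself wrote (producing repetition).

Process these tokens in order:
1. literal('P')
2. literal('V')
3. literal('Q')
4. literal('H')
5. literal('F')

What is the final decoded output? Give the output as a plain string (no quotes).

Token 1: literal('P'). Output: "P"
Token 2: literal('V'). Output: "PV"
Token 3: literal('Q'). Output: "PVQ"
Token 4: literal('H'). Output: "PVQH"
Token 5: literal('F'). Output: "PVQHF"

Answer: PVQHF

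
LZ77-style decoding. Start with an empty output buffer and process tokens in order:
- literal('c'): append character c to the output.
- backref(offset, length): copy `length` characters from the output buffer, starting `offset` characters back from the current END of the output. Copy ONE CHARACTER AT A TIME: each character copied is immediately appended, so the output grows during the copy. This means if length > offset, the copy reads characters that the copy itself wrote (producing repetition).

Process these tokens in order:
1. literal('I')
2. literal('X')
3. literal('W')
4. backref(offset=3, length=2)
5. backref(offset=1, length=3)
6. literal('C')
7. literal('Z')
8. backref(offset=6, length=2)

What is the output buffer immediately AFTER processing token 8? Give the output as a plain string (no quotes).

Answer: IXWIXXXXCZXX

Derivation:
Token 1: literal('I'). Output: "I"
Token 2: literal('X'). Output: "IX"
Token 3: literal('W'). Output: "IXW"
Token 4: backref(off=3, len=2). Copied 'IX' from pos 0. Output: "IXWIX"
Token 5: backref(off=1, len=3) (overlapping!). Copied 'XXX' from pos 4. Output: "IXWIXXXX"
Token 6: literal('C'). Output: "IXWIXXXXC"
Token 7: literal('Z'). Output: "IXWIXXXXCZ"
Token 8: backref(off=6, len=2). Copied 'XX' from pos 4. Output: "IXWIXXXXCZXX"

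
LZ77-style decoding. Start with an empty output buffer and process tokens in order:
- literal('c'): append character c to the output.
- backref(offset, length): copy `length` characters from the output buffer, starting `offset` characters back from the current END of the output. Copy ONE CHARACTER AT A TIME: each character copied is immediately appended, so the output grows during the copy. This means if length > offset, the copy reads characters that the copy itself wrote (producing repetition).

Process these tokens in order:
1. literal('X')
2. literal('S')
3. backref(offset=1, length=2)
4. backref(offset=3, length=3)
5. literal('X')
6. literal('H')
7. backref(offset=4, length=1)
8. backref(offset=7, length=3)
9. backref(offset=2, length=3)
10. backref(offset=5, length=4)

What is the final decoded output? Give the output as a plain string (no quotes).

Token 1: literal('X'). Output: "X"
Token 2: literal('S'). Output: "XS"
Token 3: backref(off=1, len=2) (overlapping!). Copied 'SS' from pos 1. Output: "XSSS"
Token 4: backref(off=3, len=3). Copied 'SSS' from pos 1. Output: "XSSSSSS"
Token 5: literal('X'). Output: "XSSSSSSX"
Token 6: literal('H'). Output: "XSSSSSSXH"
Token 7: backref(off=4, len=1). Copied 'S' from pos 5. Output: "XSSSSSSXHS"
Token 8: backref(off=7, len=3). Copied 'SSS' from pos 3. Output: "XSSSSSSXHSSSS"
Token 9: backref(off=2, len=3) (overlapping!). Copied 'SSS' from pos 11. Output: "XSSSSSSXHSSSSSSS"
Token 10: backref(off=5, len=4). Copied 'SSSS' from pos 11. Output: "XSSSSSSXHSSSSSSSSSSS"

Answer: XSSSSSSXHSSSSSSSSSSS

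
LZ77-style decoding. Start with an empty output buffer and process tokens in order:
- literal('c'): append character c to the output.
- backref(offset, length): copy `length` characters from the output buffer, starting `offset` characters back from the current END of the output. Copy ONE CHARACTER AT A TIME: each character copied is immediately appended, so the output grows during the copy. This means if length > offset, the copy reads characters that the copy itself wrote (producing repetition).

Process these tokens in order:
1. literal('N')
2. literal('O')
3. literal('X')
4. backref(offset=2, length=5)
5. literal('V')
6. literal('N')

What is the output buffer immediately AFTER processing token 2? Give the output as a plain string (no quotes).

Token 1: literal('N'). Output: "N"
Token 2: literal('O'). Output: "NO"

Answer: NO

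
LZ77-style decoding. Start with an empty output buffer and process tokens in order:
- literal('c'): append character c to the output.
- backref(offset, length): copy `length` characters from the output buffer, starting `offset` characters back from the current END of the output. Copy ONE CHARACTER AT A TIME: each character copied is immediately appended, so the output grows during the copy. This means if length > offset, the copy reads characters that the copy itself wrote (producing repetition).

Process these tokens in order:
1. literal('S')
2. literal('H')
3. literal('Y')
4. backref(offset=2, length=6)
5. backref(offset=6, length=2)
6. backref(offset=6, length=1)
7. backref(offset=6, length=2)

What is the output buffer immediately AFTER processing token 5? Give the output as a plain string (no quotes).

Answer: SHYHYHYHYHY

Derivation:
Token 1: literal('S'). Output: "S"
Token 2: literal('H'). Output: "SH"
Token 3: literal('Y'). Output: "SHY"
Token 4: backref(off=2, len=6) (overlapping!). Copied 'HYHYHY' from pos 1. Output: "SHYHYHYHY"
Token 5: backref(off=6, len=2). Copied 'HY' from pos 3. Output: "SHYHYHYHYHY"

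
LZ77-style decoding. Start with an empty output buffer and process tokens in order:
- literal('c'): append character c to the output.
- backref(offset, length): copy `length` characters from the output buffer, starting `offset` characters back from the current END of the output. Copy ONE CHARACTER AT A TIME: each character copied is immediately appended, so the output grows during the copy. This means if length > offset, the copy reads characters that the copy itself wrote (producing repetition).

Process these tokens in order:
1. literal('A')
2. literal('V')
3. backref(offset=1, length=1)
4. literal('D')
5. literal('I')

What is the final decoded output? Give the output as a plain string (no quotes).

Answer: AVVDI

Derivation:
Token 1: literal('A'). Output: "A"
Token 2: literal('V'). Output: "AV"
Token 3: backref(off=1, len=1). Copied 'V' from pos 1. Output: "AVV"
Token 4: literal('D'). Output: "AVVD"
Token 5: literal('I'). Output: "AVVDI"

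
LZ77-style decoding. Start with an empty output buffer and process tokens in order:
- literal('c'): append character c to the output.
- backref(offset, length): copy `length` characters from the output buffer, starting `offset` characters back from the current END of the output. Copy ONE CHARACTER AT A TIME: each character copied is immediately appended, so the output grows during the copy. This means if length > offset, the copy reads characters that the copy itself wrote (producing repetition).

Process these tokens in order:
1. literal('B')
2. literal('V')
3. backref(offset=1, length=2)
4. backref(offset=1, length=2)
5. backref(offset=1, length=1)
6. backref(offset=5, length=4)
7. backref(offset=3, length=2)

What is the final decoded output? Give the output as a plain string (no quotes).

Token 1: literal('B'). Output: "B"
Token 2: literal('V'). Output: "BV"
Token 3: backref(off=1, len=2) (overlapping!). Copied 'VV' from pos 1. Output: "BVVV"
Token 4: backref(off=1, len=2) (overlapping!). Copied 'VV' from pos 3. Output: "BVVVVV"
Token 5: backref(off=1, len=1). Copied 'V' from pos 5. Output: "BVVVVVV"
Token 6: backref(off=5, len=4). Copied 'VVVV' from pos 2. Output: "BVVVVVVVVVV"
Token 7: backref(off=3, len=2). Copied 'VV' from pos 8. Output: "BVVVVVVVVVVVV"

Answer: BVVVVVVVVVVVV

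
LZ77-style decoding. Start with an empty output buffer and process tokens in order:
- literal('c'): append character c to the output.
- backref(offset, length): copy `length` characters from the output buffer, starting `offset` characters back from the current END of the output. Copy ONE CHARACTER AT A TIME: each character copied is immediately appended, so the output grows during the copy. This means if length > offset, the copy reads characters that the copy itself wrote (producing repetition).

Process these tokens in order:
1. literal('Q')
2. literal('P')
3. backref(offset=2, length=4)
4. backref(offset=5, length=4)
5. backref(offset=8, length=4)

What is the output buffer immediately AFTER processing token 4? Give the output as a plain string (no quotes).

Answer: QPQPQPPQPQ

Derivation:
Token 1: literal('Q'). Output: "Q"
Token 2: literal('P'). Output: "QP"
Token 3: backref(off=2, len=4) (overlapping!). Copied 'QPQP' from pos 0. Output: "QPQPQP"
Token 4: backref(off=5, len=4). Copied 'PQPQ' from pos 1. Output: "QPQPQPPQPQ"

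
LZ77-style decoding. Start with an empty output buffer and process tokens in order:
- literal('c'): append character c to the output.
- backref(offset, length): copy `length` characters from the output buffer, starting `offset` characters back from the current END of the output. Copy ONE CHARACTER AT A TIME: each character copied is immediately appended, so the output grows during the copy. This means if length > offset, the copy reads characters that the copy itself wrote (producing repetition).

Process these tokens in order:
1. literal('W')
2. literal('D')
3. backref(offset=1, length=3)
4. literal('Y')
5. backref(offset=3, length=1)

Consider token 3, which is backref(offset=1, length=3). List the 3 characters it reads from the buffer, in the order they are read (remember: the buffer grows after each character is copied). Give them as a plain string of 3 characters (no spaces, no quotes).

Token 1: literal('W'). Output: "W"
Token 2: literal('D'). Output: "WD"
Token 3: backref(off=1, len=3). Buffer before: "WD" (len 2)
  byte 1: read out[1]='D', append. Buffer now: "WDD"
  byte 2: read out[2]='D', append. Buffer now: "WDDD"
  byte 3: read out[3]='D', append. Buffer now: "WDDDD"

Answer: DDD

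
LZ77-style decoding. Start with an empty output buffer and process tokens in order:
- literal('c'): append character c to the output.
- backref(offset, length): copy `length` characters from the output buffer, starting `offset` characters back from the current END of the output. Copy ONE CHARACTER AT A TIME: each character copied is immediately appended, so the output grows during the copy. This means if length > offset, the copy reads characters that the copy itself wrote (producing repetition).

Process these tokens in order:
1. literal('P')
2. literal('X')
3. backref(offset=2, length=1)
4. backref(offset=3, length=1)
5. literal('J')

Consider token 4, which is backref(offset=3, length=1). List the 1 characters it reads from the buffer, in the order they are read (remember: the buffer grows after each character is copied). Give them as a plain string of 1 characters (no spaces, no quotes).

Answer: P

Derivation:
Token 1: literal('P'). Output: "P"
Token 2: literal('X'). Output: "PX"
Token 3: backref(off=2, len=1). Copied 'P' from pos 0. Output: "PXP"
Token 4: backref(off=3, len=1). Buffer before: "PXP" (len 3)
  byte 1: read out[0]='P', append. Buffer now: "PXPP"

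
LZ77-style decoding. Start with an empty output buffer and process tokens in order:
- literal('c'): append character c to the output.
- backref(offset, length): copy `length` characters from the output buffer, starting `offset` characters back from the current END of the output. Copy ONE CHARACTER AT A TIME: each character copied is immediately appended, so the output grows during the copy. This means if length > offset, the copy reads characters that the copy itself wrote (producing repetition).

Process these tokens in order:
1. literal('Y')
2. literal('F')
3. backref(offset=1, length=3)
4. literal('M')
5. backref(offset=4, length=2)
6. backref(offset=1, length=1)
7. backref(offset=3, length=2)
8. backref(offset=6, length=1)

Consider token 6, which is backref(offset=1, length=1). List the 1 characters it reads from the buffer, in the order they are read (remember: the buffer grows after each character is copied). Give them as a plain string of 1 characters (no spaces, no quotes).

Token 1: literal('Y'). Output: "Y"
Token 2: literal('F'). Output: "YF"
Token 3: backref(off=1, len=3) (overlapping!). Copied 'FFF' from pos 1. Output: "YFFFF"
Token 4: literal('M'). Output: "YFFFFM"
Token 5: backref(off=4, len=2). Copied 'FF' from pos 2. Output: "YFFFFMFF"
Token 6: backref(off=1, len=1). Buffer before: "YFFFFMFF" (len 8)
  byte 1: read out[7]='F', append. Buffer now: "YFFFFMFFF"

Answer: F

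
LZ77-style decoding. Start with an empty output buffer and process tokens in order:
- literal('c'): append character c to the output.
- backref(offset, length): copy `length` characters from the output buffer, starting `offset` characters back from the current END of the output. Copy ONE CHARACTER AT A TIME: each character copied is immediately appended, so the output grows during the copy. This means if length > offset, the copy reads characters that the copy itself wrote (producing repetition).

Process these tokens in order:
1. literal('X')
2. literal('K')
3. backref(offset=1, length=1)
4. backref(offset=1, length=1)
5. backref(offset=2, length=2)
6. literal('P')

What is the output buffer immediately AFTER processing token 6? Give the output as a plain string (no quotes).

Token 1: literal('X'). Output: "X"
Token 2: literal('K'). Output: "XK"
Token 3: backref(off=1, len=1). Copied 'K' from pos 1. Output: "XKK"
Token 4: backref(off=1, len=1). Copied 'K' from pos 2. Output: "XKKK"
Token 5: backref(off=2, len=2). Copied 'KK' from pos 2. Output: "XKKKKK"
Token 6: literal('P'). Output: "XKKKKKP"

Answer: XKKKKKP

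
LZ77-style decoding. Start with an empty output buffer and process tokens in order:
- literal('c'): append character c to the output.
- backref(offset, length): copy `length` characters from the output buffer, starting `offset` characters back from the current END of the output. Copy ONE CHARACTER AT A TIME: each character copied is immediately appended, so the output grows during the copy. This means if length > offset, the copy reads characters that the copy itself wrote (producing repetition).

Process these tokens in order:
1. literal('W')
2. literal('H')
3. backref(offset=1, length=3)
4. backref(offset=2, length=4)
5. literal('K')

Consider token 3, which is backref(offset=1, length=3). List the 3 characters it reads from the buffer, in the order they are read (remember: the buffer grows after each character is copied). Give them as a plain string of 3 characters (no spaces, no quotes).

Answer: HHH

Derivation:
Token 1: literal('W'). Output: "W"
Token 2: literal('H'). Output: "WH"
Token 3: backref(off=1, len=3). Buffer before: "WH" (len 2)
  byte 1: read out[1]='H', append. Buffer now: "WHH"
  byte 2: read out[2]='H', append. Buffer now: "WHHH"
  byte 3: read out[3]='H', append. Buffer now: "WHHHH"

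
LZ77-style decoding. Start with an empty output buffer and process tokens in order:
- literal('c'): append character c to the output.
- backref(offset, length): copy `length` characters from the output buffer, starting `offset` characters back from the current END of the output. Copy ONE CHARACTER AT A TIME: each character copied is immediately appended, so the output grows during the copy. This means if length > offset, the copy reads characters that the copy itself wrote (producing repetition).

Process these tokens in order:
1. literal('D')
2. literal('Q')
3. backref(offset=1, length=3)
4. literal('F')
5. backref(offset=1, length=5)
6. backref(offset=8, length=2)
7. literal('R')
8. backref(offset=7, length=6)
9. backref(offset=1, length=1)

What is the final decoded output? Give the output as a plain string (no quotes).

Token 1: literal('D'). Output: "D"
Token 2: literal('Q'). Output: "DQ"
Token 3: backref(off=1, len=3) (overlapping!). Copied 'QQQ' from pos 1. Output: "DQQQQ"
Token 4: literal('F'). Output: "DQQQQF"
Token 5: backref(off=1, len=5) (overlapping!). Copied 'FFFFF' from pos 5. Output: "DQQQQFFFFFF"
Token 6: backref(off=8, len=2). Copied 'QQ' from pos 3. Output: "DQQQQFFFFFFQQ"
Token 7: literal('R'). Output: "DQQQQFFFFFFQQR"
Token 8: backref(off=7, len=6). Copied 'FFFFQQ' from pos 7. Output: "DQQQQFFFFFFQQRFFFFQQ"
Token 9: backref(off=1, len=1). Copied 'Q' from pos 19. Output: "DQQQQFFFFFFQQRFFFFQQQ"

Answer: DQQQQFFFFFFQQRFFFFQQQ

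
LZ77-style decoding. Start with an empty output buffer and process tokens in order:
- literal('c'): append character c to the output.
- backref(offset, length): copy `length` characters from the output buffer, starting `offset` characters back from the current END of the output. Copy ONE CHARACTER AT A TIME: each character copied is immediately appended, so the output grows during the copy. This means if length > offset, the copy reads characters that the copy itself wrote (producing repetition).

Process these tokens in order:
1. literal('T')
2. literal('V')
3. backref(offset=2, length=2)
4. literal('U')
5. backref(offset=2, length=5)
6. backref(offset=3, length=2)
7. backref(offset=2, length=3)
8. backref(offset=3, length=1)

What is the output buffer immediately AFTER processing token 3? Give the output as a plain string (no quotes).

Token 1: literal('T'). Output: "T"
Token 2: literal('V'). Output: "TV"
Token 3: backref(off=2, len=2). Copied 'TV' from pos 0. Output: "TVTV"

Answer: TVTV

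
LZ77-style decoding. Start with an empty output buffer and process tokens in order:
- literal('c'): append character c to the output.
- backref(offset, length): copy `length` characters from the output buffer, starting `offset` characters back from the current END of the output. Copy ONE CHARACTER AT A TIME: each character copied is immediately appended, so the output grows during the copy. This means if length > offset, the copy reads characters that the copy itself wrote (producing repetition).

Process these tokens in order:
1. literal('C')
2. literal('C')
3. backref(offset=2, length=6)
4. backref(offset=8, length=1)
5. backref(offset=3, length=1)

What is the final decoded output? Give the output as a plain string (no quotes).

Token 1: literal('C'). Output: "C"
Token 2: literal('C'). Output: "CC"
Token 3: backref(off=2, len=6) (overlapping!). Copied 'CCCCCC' from pos 0. Output: "CCCCCCCC"
Token 4: backref(off=8, len=1). Copied 'C' from pos 0. Output: "CCCCCCCCC"
Token 5: backref(off=3, len=1). Copied 'C' from pos 6. Output: "CCCCCCCCCC"

Answer: CCCCCCCCCC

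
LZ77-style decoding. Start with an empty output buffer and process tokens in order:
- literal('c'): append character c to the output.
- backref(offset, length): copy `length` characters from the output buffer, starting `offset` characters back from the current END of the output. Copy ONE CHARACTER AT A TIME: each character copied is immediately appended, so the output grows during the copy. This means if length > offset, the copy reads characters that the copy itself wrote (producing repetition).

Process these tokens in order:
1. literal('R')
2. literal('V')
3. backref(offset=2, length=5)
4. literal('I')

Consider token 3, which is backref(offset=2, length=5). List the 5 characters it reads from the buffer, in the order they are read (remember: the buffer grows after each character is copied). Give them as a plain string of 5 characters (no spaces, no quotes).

Answer: RVRVR

Derivation:
Token 1: literal('R'). Output: "R"
Token 2: literal('V'). Output: "RV"
Token 3: backref(off=2, len=5). Buffer before: "RV" (len 2)
  byte 1: read out[0]='R', append. Buffer now: "RVR"
  byte 2: read out[1]='V', append. Buffer now: "RVRV"
  byte 3: read out[2]='R', append. Buffer now: "RVRVR"
  byte 4: read out[3]='V', append. Buffer now: "RVRVRV"
  byte 5: read out[4]='R', append. Buffer now: "RVRVRVR"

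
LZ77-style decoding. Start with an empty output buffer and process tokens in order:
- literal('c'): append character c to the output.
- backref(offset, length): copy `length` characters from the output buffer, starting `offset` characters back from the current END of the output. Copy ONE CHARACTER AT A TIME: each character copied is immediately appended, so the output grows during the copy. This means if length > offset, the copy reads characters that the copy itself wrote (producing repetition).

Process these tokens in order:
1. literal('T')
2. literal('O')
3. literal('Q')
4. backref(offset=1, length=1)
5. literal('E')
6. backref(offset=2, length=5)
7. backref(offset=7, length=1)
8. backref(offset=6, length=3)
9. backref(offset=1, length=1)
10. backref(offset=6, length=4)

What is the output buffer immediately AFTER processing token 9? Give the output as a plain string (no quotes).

Token 1: literal('T'). Output: "T"
Token 2: literal('O'). Output: "TO"
Token 3: literal('Q'). Output: "TOQ"
Token 4: backref(off=1, len=1). Copied 'Q' from pos 2. Output: "TOQQ"
Token 5: literal('E'). Output: "TOQQE"
Token 6: backref(off=2, len=5) (overlapping!). Copied 'QEQEQ' from pos 3. Output: "TOQQEQEQEQ"
Token 7: backref(off=7, len=1). Copied 'Q' from pos 3. Output: "TOQQEQEQEQQ"
Token 8: backref(off=6, len=3). Copied 'QEQ' from pos 5. Output: "TOQQEQEQEQQQEQ"
Token 9: backref(off=1, len=1). Copied 'Q' from pos 13. Output: "TOQQEQEQEQQQEQQ"

Answer: TOQQEQEQEQQQEQQ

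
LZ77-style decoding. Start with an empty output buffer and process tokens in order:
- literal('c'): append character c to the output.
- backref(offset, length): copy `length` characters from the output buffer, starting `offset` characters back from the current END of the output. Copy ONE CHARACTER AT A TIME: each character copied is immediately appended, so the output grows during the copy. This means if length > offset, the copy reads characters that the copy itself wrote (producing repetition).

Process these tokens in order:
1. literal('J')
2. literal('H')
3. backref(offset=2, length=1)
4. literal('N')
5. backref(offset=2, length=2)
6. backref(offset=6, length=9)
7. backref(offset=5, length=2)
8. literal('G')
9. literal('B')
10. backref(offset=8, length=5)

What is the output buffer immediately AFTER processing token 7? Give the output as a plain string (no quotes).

Answer: JHJNJNJHJNJNJHJJN

Derivation:
Token 1: literal('J'). Output: "J"
Token 2: literal('H'). Output: "JH"
Token 3: backref(off=2, len=1). Copied 'J' from pos 0. Output: "JHJ"
Token 4: literal('N'). Output: "JHJN"
Token 5: backref(off=2, len=2). Copied 'JN' from pos 2. Output: "JHJNJN"
Token 6: backref(off=6, len=9) (overlapping!). Copied 'JHJNJNJHJ' from pos 0. Output: "JHJNJNJHJNJNJHJ"
Token 7: backref(off=5, len=2). Copied 'JN' from pos 10. Output: "JHJNJNJHJNJNJHJJN"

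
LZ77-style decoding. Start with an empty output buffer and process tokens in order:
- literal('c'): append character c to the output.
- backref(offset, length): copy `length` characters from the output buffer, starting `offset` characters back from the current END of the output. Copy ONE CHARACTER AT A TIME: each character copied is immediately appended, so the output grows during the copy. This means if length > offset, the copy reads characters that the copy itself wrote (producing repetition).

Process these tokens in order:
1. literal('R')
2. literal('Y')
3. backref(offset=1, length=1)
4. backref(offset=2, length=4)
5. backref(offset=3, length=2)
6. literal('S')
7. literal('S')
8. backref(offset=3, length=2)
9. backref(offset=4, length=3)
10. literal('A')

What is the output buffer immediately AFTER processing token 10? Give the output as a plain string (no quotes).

Answer: RYYYYYYYYSSYSSSYA

Derivation:
Token 1: literal('R'). Output: "R"
Token 2: literal('Y'). Output: "RY"
Token 3: backref(off=1, len=1). Copied 'Y' from pos 1. Output: "RYY"
Token 4: backref(off=2, len=4) (overlapping!). Copied 'YYYY' from pos 1. Output: "RYYYYYY"
Token 5: backref(off=3, len=2). Copied 'YY' from pos 4. Output: "RYYYYYYYY"
Token 6: literal('S'). Output: "RYYYYYYYYS"
Token 7: literal('S'). Output: "RYYYYYYYYSS"
Token 8: backref(off=3, len=2). Copied 'YS' from pos 8. Output: "RYYYYYYYYSSYS"
Token 9: backref(off=4, len=3). Copied 'SSY' from pos 9. Output: "RYYYYYYYYSSYSSSY"
Token 10: literal('A'). Output: "RYYYYYYYYSSYSSSYA"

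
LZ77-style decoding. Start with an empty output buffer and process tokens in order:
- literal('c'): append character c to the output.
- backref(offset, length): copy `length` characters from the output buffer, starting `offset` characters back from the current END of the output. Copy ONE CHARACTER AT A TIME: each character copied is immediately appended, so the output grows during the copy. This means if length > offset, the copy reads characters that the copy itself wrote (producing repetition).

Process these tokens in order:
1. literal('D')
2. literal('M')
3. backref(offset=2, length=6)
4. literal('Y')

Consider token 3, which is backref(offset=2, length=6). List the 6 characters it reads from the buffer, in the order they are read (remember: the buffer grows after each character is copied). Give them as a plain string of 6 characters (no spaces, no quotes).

Token 1: literal('D'). Output: "D"
Token 2: literal('M'). Output: "DM"
Token 3: backref(off=2, len=6). Buffer before: "DM" (len 2)
  byte 1: read out[0]='D', append. Buffer now: "DMD"
  byte 2: read out[1]='M', append. Buffer now: "DMDM"
  byte 3: read out[2]='D', append. Buffer now: "DMDMD"
  byte 4: read out[3]='M', append. Buffer now: "DMDMDM"
  byte 5: read out[4]='D', append. Buffer now: "DMDMDMD"
  byte 6: read out[5]='M', append. Buffer now: "DMDMDMDM"

Answer: DMDMDM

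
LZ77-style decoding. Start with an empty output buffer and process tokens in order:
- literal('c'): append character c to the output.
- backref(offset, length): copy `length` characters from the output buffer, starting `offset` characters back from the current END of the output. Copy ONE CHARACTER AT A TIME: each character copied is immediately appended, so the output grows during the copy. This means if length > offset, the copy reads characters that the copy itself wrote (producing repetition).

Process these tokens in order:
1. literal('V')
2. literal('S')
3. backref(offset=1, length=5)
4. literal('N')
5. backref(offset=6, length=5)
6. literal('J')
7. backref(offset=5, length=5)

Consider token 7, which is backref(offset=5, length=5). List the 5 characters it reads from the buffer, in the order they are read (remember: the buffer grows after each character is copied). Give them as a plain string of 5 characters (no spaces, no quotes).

Answer: SSSSJ

Derivation:
Token 1: literal('V'). Output: "V"
Token 2: literal('S'). Output: "VS"
Token 3: backref(off=1, len=5) (overlapping!). Copied 'SSSSS' from pos 1. Output: "VSSSSSS"
Token 4: literal('N'). Output: "VSSSSSSN"
Token 5: backref(off=6, len=5). Copied 'SSSSS' from pos 2. Output: "VSSSSSSNSSSSS"
Token 6: literal('J'). Output: "VSSSSSSNSSSSSJ"
Token 7: backref(off=5, len=5). Buffer before: "VSSSSSSNSSSSSJ" (len 14)
  byte 1: read out[9]='S', append. Buffer now: "VSSSSSSNSSSSSJS"
  byte 2: read out[10]='S', append. Buffer now: "VSSSSSSNSSSSSJSS"
  byte 3: read out[11]='S', append. Buffer now: "VSSSSSSNSSSSSJSSS"
  byte 4: read out[12]='S', append. Buffer now: "VSSSSSSNSSSSSJSSSS"
  byte 5: read out[13]='J', append. Buffer now: "VSSSSSSNSSSSSJSSSSJ"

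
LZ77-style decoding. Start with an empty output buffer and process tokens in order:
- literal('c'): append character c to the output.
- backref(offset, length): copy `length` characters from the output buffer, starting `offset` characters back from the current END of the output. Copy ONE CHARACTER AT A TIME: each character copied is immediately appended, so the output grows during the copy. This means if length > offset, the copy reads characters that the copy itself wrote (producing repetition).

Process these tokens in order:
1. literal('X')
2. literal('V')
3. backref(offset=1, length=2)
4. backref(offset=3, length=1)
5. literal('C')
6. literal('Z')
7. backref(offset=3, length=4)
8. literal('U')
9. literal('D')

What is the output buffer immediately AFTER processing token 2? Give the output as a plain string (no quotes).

Answer: XV

Derivation:
Token 1: literal('X'). Output: "X"
Token 2: literal('V'). Output: "XV"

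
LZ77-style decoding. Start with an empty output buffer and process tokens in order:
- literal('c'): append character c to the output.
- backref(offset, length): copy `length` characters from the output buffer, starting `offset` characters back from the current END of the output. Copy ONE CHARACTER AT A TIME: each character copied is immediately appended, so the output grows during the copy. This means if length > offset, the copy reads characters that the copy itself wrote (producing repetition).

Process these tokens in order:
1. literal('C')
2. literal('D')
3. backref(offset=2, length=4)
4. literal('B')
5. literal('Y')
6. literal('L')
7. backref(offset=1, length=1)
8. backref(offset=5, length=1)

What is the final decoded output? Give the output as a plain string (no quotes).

Token 1: literal('C'). Output: "C"
Token 2: literal('D'). Output: "CD"
Token 3: backref(off=2, len=4) (overlapping!). Copied 'CDCD' from pos 0. Output: "CDCDCD"
Token 4: literal('B'). Output: "CDCDCDB"
Token 5: literal('Y'). Output: "CDCDCDBY"
Token 6: literal('L'). Output: "CDCDCDBYL"
Token 7: backref(off=1, len=1). Copied 'L' from pos 8. Output: "CDCDCDBYLL"
Token 8: backref(off=5, len=1). Copied 'D' from pos 5. Output: "CDCDCDBYLLD"

Answer: CDCDCDBYLLD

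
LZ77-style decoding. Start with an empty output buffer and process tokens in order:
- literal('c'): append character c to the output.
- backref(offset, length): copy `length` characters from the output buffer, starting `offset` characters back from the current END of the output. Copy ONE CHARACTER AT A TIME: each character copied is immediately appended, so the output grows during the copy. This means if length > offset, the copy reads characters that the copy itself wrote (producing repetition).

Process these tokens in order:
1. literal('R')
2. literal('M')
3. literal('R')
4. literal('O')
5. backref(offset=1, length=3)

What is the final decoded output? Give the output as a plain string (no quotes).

Token 1: literal('R'). Output: "R"
Token 2: literal('M'). Output: "RM"
Token 3: literal('R'). Output: "RMR"
Token 4: literal('O'). Output: "RMRO"
Token 5: backref(off=1, len=3) (overlapping!). Copied 'OOO' from pos 3. Output: "RMROOOO"

Answer: RMROOOO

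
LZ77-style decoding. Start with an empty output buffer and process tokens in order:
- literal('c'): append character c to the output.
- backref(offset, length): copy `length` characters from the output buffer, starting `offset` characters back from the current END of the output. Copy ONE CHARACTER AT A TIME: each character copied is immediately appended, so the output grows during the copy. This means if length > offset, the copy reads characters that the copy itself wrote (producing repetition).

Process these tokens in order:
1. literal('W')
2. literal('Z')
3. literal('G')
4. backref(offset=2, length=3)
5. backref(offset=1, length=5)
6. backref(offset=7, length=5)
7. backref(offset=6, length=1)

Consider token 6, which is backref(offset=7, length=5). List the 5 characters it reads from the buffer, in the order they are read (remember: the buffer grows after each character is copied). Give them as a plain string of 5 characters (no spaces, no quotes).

Answer: GZZZZ

Derivation:
Token 1: literal('W'). Output: "W"
Token 2: literal('Z'). Output: "WZ"
Token 3: literal('G'). Output: "WZG"
Token 4: backref(off=2, len=3) (overlapping!). Copied 'ZGZ' from pos 1. Output: "WZGZGZ"
Token 5: backref(off=1, len=5) (overlapping!). Copied 'ZZZZZ' from pos 5. Output: "WZGZGZZZZZZ"
Token 6: backref(off=7, len=5). Buffer before: "WZGZGZZZZZZ" (len 11)
  byte 1: read out[4]='G', append. Buffer now: "WZGZGZZZZZZG"
  byte 2: read out[5]='Z', append. Buffer now: "WZGZGZZZZZZGZ"
  byte 3: read out[6]='Z', append. Buffer now: "WZGZGZZZZZZGZZ"
  byte 4: read out[7]='Z', append. Buffer now: "WZGZGZZZZZZGZZZ"
  byte 5: read out[8]='Z', append. Buffer now: "WZGZGZZZZZZGZZZZ"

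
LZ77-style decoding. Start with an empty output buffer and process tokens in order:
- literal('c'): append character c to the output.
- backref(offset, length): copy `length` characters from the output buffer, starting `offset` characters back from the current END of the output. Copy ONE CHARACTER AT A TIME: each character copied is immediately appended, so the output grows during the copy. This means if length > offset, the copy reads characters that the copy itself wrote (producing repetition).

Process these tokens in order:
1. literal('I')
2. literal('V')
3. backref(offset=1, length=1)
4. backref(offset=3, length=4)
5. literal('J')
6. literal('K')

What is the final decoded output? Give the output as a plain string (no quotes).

Answer: IVVIVVIJK

Derivation:
Token 1: literal('I'). Output: "I"
Token 2: literal('V'). Output: "IV"
Token 3: backref(off=1, len=1). Copied 'V' from pos 1. Output: "IVV"
Token 4: backref(off=3, len=4) (overlapping!). Copied 'IVVI' from pos 0. Output: "IVVIVVI"
Token 5: literal('J'). Output: "IVVIVVIJ"
Token 6: literal('K'). Output: "IVVIVVIJK"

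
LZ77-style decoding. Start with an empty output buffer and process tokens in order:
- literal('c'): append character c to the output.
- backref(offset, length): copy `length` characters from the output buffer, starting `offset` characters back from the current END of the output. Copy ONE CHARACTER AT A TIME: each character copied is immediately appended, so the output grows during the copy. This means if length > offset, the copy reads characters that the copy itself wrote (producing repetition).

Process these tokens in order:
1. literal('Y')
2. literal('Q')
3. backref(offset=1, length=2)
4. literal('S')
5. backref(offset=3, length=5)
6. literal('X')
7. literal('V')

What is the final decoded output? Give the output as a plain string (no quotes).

Answer: YQQQSQQSQQXV

Derivation:
Token 1: literal('Y'). Output: "Y"
Token 2: literal('Q'). Output: "YQ"
Token 3: backref(off=1, len=2) (overlapping!). Copied 'QQ' from pos 1. Output: "YQQQ"
Token 4: literal('S'). Output: "YQQQS"
Token 5: backref(off=3, len=5) (overlapping!). Copied 'QQSQQ' from pos 2. Output: "YQQQSQQSQQ"
Token 6: literal('X'). Output: "YQQQSQQSQQX"
Token 7: literal('V'). Output: "YQQQSQQSQQXV"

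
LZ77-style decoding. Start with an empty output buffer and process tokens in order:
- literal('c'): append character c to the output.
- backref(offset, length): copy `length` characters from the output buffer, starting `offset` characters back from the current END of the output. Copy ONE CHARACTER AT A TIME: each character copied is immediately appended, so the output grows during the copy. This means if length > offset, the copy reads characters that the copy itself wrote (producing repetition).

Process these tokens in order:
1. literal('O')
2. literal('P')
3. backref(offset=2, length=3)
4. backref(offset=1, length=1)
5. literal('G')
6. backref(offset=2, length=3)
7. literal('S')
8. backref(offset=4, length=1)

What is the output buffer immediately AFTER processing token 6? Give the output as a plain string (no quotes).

Token 1: literal('O'). Output: "O"
Token 2: literal('P'). Output: "OP"
Token 3: backref(off=2, len=3) (overlapping!). Copied 'OPO' from pos 0. Output: "OPOPO"
Token 4: backref(off=1, len=1). Copied 'O' from pos 4. Output: "OPOPOO"
Token 5: literal('G'). Output: "OPOPOOG"
Token 6: backref(off=2, len=3) (overlapping!). Copied 'OGO' from pos 5. Output: "OPOPOOGOGO"

Answer: OPOPOOGOGO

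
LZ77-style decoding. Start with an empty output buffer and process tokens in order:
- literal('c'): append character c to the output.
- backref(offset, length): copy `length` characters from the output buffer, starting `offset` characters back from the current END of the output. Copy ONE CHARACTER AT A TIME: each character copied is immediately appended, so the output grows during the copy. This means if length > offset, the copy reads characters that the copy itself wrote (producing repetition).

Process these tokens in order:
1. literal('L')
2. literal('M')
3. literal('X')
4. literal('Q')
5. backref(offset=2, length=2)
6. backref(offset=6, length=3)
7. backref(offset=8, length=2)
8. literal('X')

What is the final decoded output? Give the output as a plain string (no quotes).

Token 1: literal('L'). Output: "L"
Token 2: literal('M'). Output: "LM"
Token 3: literal('X'). Output: "LMX"
Token 4: literal('Q'). Output: "LMXQ"
Token 5: backref(off=2, len=2). Copied 'XQ' from pos 2. Output: "LMXQXQ"
Token 6: backref(off=6, len=3). Copied 'LMX' from pos 0. Output: "LMXQXQLMX"
Token 7: backref(off=8, len=2). Copied 'MX' from pos 1. Output: "LMXQXQLMXMX"
Token 8: literal('X'). Output: "LMXQXQLMXMXX"

Answer: LMXQXQLMXMXX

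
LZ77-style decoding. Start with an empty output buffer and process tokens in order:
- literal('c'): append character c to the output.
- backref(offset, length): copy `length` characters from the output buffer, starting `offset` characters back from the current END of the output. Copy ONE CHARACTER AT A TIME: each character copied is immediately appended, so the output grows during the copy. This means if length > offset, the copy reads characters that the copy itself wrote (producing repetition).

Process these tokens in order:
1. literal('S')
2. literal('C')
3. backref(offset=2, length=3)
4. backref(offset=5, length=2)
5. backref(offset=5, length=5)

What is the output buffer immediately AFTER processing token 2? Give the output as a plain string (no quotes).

Answer: SC

Derivation:
Token 1: literal('S'). Output: "S"
Token 2: literal('C'). Output: "SC"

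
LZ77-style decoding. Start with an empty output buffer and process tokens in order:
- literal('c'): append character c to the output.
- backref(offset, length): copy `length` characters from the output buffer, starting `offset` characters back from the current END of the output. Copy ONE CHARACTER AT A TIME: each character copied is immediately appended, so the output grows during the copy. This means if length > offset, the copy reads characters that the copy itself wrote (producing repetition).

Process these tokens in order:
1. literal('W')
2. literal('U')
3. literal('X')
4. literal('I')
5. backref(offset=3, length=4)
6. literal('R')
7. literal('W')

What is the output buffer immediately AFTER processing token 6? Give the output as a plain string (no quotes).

Token 1: literal('W'). Output: "W"
Token 2: literal('U'). Output: "WU"
Token 3: literal('X'). Output: "WUX"
Token 4: literal('I'). Output: "WUXI"
Token 5: backref(off=3, len=4) (overlapping!). Copied 'UXIU' from pos 1. Output: "WUXIUXIU"
Token 6: literal('R'). Output: "WUXIUXIUR"

Answer: WUXIUXIUR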